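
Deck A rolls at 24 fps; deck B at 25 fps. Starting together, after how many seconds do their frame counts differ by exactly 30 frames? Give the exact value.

30 seconds

The gap grows by |25 − 24| = 1 frame per second.
Time for a 30-frame gap: 30 ÷ (1) = 30 s.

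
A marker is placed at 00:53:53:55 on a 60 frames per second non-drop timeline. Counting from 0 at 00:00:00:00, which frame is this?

194035

Total seconds to the label: (0 × 3600 + 53 × 60 + 53) = 3233.
Frame index = 3233 × 60 + 55 = 194035.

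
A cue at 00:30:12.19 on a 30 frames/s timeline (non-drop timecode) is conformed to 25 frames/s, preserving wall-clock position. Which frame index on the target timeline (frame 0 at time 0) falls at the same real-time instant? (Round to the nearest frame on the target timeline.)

Source frame index: (0×3600 + 30×60 + 12) × 30 + 19 = 54379.
Real time: 54379 / (30) = 54379/30 s.
Target frame: (54379/30) × (25) = 271895/6 ≈ 45315.833 → 45316.

frame 45316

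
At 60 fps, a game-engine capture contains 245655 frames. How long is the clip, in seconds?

Running time = 245655 / (60) = 4094.25 s.

4094.25 seconds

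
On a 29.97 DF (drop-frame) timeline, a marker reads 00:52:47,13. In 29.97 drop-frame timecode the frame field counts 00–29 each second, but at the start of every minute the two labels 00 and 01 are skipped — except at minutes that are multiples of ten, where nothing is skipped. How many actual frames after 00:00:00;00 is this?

Complete 10-minute blocks: 5, each 17982 frames → 89910.
Remaining 2 whole minutes in the current block: 1800 + 1 × 1798 = 3598 frames.
Within the current minute: 47 × 30 + 13 − 2 = 1421 (labels ;00/;01 skipped at this minute). Total = 89910 + 3598 + 1421 = 94929.

94929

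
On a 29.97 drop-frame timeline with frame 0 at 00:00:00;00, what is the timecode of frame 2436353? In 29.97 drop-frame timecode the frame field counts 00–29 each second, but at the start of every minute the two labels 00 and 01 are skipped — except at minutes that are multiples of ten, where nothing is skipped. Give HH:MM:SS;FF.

22:34:53;01

Ten DF minutes hold 17982 frames, so frame 2436353 lies in block 135 (frames 2427570–2445551) with 8783 frames into that block.
The block's first minute is 1800 frames and the rest 1798 each; 8783 frames reaches minute 4, so 135 × 18 + 4 × 2 = 2438 labels have been skipped so far.
Adding those back, label number 2436353 + 2438 = 2438791 at 30 labels/s is 81293 s + 1 f = 22 h 34 min 53 s frame 1, i.e. 22:34:53;01.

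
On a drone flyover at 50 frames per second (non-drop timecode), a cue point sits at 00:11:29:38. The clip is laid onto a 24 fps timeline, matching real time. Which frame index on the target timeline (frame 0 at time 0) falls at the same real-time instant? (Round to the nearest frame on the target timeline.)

frame 16554

Source frame index: (0×3600 + 11×60 + 29) × 50 + 38 = 34488.
Real time: 34488 / (50) = 17244/25 s.
Target frame: (17244/25) × (24) = 413856/25 ≈ 16554.240 → 16554.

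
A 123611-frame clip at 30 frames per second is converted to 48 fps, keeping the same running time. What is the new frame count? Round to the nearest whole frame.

197778 frames

Frames at target rate = 123611 × (48) / (30) = 988888/5 ≈ 197777.600.
Nearest whole frame: 197778.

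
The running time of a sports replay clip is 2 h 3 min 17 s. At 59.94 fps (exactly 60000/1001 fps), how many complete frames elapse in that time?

2 h 3 min 17 s = 7397 s.
Frames = 7397 × 60000/1001 = 34140000/77 ≈ 443376.6234.
Complete frames: 443376.

443376 frames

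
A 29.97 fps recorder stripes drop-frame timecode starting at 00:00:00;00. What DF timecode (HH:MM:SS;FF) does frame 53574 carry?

00:29:47;18

Ten DF minutes hold 17982 frames, so frame 53574 lies in block 2 (frames 35964–53945) with 17610 frames into that block.
The block's first minute is 1800 frames and the rest 1798 each; 17610 frames reaches minute 9, so 2 × 18 + 9 × 2 = 54 labels have been skipped so far.
Adding those back, label number 53574 + 54 = 53628 at 30 labels/s is 1787 s + 18 f = 0 h 29 min 47 s frame 18, i.e. 00:29:47;18.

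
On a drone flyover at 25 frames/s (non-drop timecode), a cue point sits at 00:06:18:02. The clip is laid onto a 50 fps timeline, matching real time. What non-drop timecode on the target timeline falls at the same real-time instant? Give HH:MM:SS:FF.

Source frame index: (0×3600 + 6×60 + 18) × 25 + 2 = 9452.
Real time: 9452 / (25) = 9452/25 s.
Target frame: (9452/25) × (50) = 18904.
At 50 labels/s: frame 18904 → 00:06:18:04.

00:06:18:04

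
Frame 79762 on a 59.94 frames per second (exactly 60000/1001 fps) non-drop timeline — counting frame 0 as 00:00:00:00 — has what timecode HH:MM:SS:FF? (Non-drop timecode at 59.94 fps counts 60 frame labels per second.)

00:22:09:22

79762 ÷ 60 = 1329 full seconds, remainder 22 frames.
1329 s = 0 h 22 min 9 s.
Timecode: 00:22:09:22.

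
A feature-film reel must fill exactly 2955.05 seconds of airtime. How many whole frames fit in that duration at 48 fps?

Frames = 2955.05 × 48 = 709212/5 ≈ 141842.4000.
Complete frames: 141842.

141842 frames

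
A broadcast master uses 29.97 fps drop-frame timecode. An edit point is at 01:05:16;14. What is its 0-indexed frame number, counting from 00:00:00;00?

117376

As if non-drop at 30 labels/s: (1 × 3600 + 5 × 60 + 16) × 30 + 14 = 117494.
Minute boundaries passed: 65; those not divisible by 10: 65 − 6 = 59; dropped labels = 2 × 59 = 118.
Actual frame index = 117494 − 118 = 117376.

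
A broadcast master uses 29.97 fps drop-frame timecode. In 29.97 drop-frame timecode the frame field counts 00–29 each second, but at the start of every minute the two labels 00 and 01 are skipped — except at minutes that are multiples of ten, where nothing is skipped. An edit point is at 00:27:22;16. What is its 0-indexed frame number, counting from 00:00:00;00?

As if non-drop at 30 labels/s: (0 × 3600 + 27 × 60 + 22) × 30 + 16 = 49276.
Minute boundaries passed: 27; those not divisible by 10: 27 − 2 = 25; dropped labels = 2 × 25 = 50.
Actual frame index = 49276 − 50 = 49226.

49226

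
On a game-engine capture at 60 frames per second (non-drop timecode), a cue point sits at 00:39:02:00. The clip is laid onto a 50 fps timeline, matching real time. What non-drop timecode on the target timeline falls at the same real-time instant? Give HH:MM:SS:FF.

Source frame index: (0×3600 + 39×60 + 2) × 60 + 0 = 140520.
Real time: 140520 / (60) = 2342 s.
Target frame: (2342) × (50) = 117100.
At 50 labels/s: frame 117100 → 00:39:02:00.

00:39:02:00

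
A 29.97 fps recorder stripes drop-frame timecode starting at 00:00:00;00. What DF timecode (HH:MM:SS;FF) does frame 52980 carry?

00:29:27;24

Each 10-minute DF block holds 10 × 60 × 30 − 9 × 2 = 17982 frames. 52980 ÷ 17982 → 2 full blocks, remainder 17016.
Within the partial block the first minute is 1800 frames and each further minute 1798, so 9 further minute boundaries passed. Total skipped labels = 18 × 2 + 2 × 9 = 54.
Non-drop label index = 52980 + 54 = 53034; at 30 labels/s that is 00:29:27:24, i.e. DF 00:29:27;24.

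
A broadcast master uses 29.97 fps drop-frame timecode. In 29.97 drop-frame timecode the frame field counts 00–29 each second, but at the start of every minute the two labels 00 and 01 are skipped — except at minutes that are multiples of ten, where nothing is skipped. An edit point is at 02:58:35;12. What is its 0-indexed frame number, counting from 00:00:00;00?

As if non-drop at 30 labels/s: (2 × 3600 + 58 × 60 + 35) × 30 + 12 = 321462.
Minute boundaries passed: 178; those not divisible by 10: 178 − 17 = 161; dropped labels = 2 × 161 = 322.
Actual frame index = 321462 − 322 = 321140.

321140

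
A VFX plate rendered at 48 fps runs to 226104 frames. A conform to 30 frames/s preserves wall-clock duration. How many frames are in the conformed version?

141315 frames

Target frames = source frames × (target rate / source rate) = 226104 × (30)/(48) = 226104 × 5/8 = 141315.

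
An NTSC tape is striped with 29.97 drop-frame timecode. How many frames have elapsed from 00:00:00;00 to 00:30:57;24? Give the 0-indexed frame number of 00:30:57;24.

Complete 10-minute blocks: 3, each 17982 frames → 53946.
Remaining 0 whole minutes in the current block: 0 frames.
Within the current minute: 57 × 30 + 24 = 1734. Total = 53946 + 0 + 1734 = 55680.

55680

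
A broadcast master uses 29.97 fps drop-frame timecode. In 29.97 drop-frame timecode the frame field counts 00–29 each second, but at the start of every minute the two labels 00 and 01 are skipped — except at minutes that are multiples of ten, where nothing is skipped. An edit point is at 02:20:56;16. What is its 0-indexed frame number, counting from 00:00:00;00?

Complete 10-minute blocks: 14, each 17982 frames → 251748.
Remaining 0 whole minutes in the current block: 0 frames.
Within the current minute: 56 × 30 + 16 = 1696. Total = 251748 + 0 + 1696 = 253444.

253444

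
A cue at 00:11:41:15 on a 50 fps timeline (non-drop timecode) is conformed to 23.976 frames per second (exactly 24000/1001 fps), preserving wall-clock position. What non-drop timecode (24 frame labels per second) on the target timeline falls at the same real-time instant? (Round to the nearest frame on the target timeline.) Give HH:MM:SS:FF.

00:11:40:14

Source frame index: (0×3600 + 11×60 + 41) × 50 + 15 = 35065.
Real time: 35065 / (50) = 7013/10 s.
Target frame: (7013/10) × (24000/1001) = 16831200/1001 ≈ 16814.386 → 16814.
At 24 labels/s: frame 16814 → 00:11:40:14.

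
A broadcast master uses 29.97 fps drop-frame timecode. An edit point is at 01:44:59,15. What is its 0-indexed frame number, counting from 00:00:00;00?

Complete 10-minute blocks: 10, each 17982 frames → 179820.
Remaining 4 whole minutes in the current block: 1800 + 3 × 1798 = 7194 frames.
Within the current minute: 59 × 30 + 15 − 2 = 1783 (labels ;00/;01 skipped at this minute). Total = 179820 + 7194 + 1783 = 188797.

188797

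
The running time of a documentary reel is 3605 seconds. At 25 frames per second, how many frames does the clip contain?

90125 frames

Frames = 3605 × 25 = 90125.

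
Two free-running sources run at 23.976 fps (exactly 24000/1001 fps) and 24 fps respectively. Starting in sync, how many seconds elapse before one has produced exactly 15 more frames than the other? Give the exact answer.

The gap grows by |24 − 24000/1001| = 24/1001 frames per second.
Time for a 15-frame gap: 15 ÷ (24/1001) = 625.625 s.

625.625 seconds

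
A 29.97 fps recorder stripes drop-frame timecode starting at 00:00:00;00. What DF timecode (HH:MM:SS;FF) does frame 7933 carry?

00:04:24;21

Ten DF minutes hold 17982 frames, so frame 7933 lies in block 0 (frames 0–17981) with 7933 frames into that block.
The block's first minute is 1800 frames and the rest 1798 each; 7933 frames reaches minute 4, so 0 × 18 + 4 × 2 = 8 labels have been skipped so far.
Adding those back, label number 7933 + 8 = 7941 at 30 labels/s is 264 s + 21 f = 0 h 4 min 24 s frame 21, i.e. 00:04:24;21.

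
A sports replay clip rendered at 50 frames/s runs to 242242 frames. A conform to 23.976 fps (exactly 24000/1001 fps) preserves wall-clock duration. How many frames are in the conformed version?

Target frames = source frames × (target rate / source rate) = 242242 × (24000/1001)/(50) = 242242 × 480/1001 = 116160.

116160 frames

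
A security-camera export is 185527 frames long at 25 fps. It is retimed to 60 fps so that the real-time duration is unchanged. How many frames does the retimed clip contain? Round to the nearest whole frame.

445265 frames

Frames at target rate = 185527 × (60) / (25) = 2226324/5 ≈ 445264.800.
Nearest whole frame: 445265.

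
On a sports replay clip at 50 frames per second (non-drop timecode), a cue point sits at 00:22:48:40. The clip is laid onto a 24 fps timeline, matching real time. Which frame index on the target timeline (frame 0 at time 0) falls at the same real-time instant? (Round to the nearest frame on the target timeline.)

Source frame index: (0×3600 + 22×60 + 48) × 50 + 40 = 68440.
Real time: 68440 / (50) = 6844/5 s.
Target frame: (6844/5) × (24) = 164256/5 ≈ 32851.200 → 32851.

frame 32851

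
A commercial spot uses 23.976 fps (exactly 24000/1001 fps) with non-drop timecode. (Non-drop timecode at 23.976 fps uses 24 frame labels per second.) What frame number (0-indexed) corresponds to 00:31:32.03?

45411

Total seconds to the label: (0 × 3600 + 31 × 60 + 32) = 1892.
Frame index = 1892 × 24 + 3 = 45411.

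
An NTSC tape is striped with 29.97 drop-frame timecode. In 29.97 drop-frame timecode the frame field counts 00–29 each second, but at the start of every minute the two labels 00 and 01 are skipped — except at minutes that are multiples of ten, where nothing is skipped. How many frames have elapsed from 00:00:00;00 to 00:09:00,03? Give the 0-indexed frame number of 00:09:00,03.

As if non-drop at 30 labels/s: (0 × 3600 + 9 × 60 + 0) × 30 + 3 = 16203.
Minute boundaries passed: 9; those not divisible by 10: 9 − 0 = 9; dropped labels = 2 × 9 = 18.
Actual frame index = 16203 − 18 = 16185.

16185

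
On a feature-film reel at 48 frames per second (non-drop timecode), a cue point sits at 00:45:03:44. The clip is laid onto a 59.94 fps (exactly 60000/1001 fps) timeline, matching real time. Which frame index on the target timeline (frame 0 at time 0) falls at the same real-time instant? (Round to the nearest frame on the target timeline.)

frame 162073

Source frame index: (0×3600 + 45×60 + 3) × 48 + 44 = 129788.
Real time: 129788 / (48) = 32447/12 s.
Target frame: (32447/12) × (60000/1001) = 162235000/1001 ≈ 162072.927 → 162073.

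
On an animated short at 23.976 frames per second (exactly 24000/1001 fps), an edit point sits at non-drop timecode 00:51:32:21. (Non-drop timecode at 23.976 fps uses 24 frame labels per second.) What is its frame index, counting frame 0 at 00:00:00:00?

frame 74229

Total seconds to the label: (0 × 3600 + 51 × 60 + 32) = 3092.
Frame index = 3092 × 24 + 21 = 74229.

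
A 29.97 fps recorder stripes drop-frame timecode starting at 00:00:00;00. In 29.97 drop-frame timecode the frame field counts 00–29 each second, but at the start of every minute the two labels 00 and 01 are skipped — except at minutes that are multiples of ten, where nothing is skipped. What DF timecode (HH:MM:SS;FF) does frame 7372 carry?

00:04:06;00

Ten DF minutes hold 17982 frames, so frame 7372 lies in block 0 (frames 0–17981) with 7372 frames into that block.
The block's first minute is 1800 frames and the rest 1798 each; 7372 frames reaches minute 4, so 0 × 18 + 4 × 2 = 8 labels have been skipped so far.
Adding those back, label number 7372 + 8 = 7380 at 30 labels/s is 246 s + 0 f = 0 h 4 min 6 s frame 0, i.e. 00:04:06;00.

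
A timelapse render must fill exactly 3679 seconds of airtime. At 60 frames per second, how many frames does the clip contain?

Frames = 3679 × 60 = 220740.

220740 frames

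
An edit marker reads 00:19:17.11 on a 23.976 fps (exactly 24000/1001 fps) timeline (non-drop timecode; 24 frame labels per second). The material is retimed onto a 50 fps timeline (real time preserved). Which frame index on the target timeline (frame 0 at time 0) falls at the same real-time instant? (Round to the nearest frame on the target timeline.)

frame 57931

Source frame index: (0×3600 + 19×60 + 17) × 24 + 11 = 27779.
Real time: 27779 / (24000/1001) = 27806779/24000 s.
Target frame: (27806779/24000) × (50) = 27806779/480 ≈ 57930.790 → 57931.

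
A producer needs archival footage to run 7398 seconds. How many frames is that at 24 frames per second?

Frames = 7398 × 24 = 177552.

177552 frames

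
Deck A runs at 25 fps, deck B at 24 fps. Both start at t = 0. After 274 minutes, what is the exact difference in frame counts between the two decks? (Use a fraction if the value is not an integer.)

274 min = 16440 s.
A emits 25 × 16440 = 411000 frames; B emits 24 × 16440 = 394560.
Difference = 16440 frames; B is behind A.

16440 frames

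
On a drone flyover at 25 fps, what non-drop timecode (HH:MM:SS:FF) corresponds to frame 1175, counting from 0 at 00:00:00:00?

00:00:47:00

1175 ÷ 25 = 47 full seconds, remainder 0 frames.
47 s = 0 h 0 min 47 s.
Timecode: 00:00:47:00.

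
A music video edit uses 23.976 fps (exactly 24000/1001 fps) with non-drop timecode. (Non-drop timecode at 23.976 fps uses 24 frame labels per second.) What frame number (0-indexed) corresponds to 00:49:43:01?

frame 71593

Total seconds to the label: (0 × 3600 + 49 × 60 + 43) = 2983.
Frame index = 2983 × 24 + 1 = 71593.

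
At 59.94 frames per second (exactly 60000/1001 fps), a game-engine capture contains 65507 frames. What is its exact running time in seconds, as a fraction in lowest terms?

65572507/60000 seconds

Running time = 65507 ÷ (60000/1001) = 65507 × 1001/60000 = 65572507/60000 s.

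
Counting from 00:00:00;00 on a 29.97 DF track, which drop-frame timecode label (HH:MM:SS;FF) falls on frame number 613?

00:00:20;13

Each 10-minute DF block holds 10 × 60 × 30 − 9 × 2 = 17982 frames. 613 ÷ 17982 → 0 full blocks, remainder 613.
Within the partial block the first minute is 1800 frames and each further minute 1798, so 0 further minute boundaries passed. Total skipped labels = 18 × 0 + 2 × 0 = 0.
Non-drop label index = 613 + 0 = 613; at 30 labels/s that is 00:00:20:13, i.e. DF 00:00:20;13.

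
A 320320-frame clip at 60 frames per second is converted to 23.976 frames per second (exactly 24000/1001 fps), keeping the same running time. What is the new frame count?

128000 frames

Target frames = source frames × (target rate / source rate) = 320320 × (24000/1001)/(60) = 320320 × 400/1001 = 128000.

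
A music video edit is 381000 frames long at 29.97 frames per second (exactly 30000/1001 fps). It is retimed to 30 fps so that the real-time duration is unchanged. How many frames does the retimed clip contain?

381381 frames

Target frames = source frames × (target rate / source rate) = 381000 × (30)/(30000/1001) = 381000 × 1001/1000 = 381381.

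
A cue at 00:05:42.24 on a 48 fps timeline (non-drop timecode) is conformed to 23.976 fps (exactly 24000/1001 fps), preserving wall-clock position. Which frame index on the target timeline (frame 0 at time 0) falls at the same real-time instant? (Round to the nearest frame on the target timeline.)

frame 8212

Source frame index: (0×3600 + 5×60 + 42) × 48 + 24 = 16440.
Real time: 16440 / (48) = 685/2 s.
Target frame: (685/2) × (24000/1001) = 8220000/1001 ≈ 8211.788 → 8212.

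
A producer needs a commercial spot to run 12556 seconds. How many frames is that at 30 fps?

376680 frames

Frames = 12556 × 30 = 376680.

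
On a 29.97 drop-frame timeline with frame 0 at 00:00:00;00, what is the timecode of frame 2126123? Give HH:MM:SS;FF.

19:42:21;21

Ten DF minutes hold 17982 frames, so frame 2126123 lies in block 118 (frames 2121876–2139857) with 4247 frames into that block.
The block's first minute is 1800 frames and the rest 1798 each; 4247 frames reaches minute 2, so 118 × 18 + 2 × 2 = 2128 labels have been skipped so far.
Adding those back, label number 2126123 + 2128 = 2128251 at 30 labels/s is 70941 s + 21 f = 19 h 42 min 21 s frame 21, i.e. 19:42:21;21.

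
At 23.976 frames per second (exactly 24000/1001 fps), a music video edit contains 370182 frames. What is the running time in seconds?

15439.67425 seconds

Running time = 370182 / (24000/1001) = 15439.67425 s.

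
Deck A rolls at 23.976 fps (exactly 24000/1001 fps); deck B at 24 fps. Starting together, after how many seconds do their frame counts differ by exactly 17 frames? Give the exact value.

The gap grows by |24 − 24000/1001| = 24/1001 frames per second.
Time for a 17-frame gap: 17 ÷ (24/1001) = 17017/24 s.

17017/24 seconds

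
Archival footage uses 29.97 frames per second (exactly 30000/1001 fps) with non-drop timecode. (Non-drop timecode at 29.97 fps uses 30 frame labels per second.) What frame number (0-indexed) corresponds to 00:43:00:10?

frame 77410

Total seconds to the label: (0 × 3600 + 43 × 60 + 0) = 2580.
Frame index = 2580 × 30 + 10 = 77410.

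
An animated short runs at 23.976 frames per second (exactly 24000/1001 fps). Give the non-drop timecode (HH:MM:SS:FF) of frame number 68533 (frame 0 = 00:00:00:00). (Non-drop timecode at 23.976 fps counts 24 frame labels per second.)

68533 ÷ 24 = 2855 full seconds, remainder 13 frames.
2855 s = 0 h 47 min 35 s.
Timecode: 00:47:35:13.

00:47:35:13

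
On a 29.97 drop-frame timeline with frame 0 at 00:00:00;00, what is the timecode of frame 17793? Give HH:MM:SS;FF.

00:09:53;21

Ten DF minutes hold 17982 frames, so frame 17793 lies in block 0 (frames 0–17981) with 17793 frames into that block.
The block's first minute is 1800 frames and the rest 1798 each; 17793 frames reaches minute 9, so 0 × 18 + 9 × 2 = 18 labels have been skipped so far.
Adding those back, label number 17793 + 18 = 17811 at 30 labels/s is 593 s + 21 f = 0 h 9 min 53 s frame 21, i.e. 00:09:53;21.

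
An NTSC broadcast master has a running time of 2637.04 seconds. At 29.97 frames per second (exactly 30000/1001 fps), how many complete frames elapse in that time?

79032 frames

Frames = 2637.04 × 30000/1001 = 11301600/143 ≈ 79032.1678.
Complete frames: 79032.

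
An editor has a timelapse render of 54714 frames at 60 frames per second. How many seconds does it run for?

Running time = 54714 / (60) = 911.9 s.

911.9 seconds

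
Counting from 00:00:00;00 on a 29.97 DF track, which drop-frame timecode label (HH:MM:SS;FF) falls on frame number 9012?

Each 10-minute DF block holds 10 × 60 × 30 − 9 × 2 = 17982 frames. 9012 ÷ 17982 → 0 full blocks, remainder 9012.
Within the partial block the first minute is 1800 frames and each further minute 1798, so 5 further minute boundaries passed. Total skipped labels = 18 × 0 + 2 × 5 = 10.
Non-drop label index = 9012 + 10 = 9022; at 30 labels/s that is 00:05:00:22, i.e. DF 00:05:00;22.

00:05:00;22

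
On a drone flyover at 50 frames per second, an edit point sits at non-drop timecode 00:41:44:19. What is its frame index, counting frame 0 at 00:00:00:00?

125219

Total seconds to the label: (0 × 3600 + 41 × 60 + 44) = 2504.
Frame index = 2504 × 50 + 19 = 125219.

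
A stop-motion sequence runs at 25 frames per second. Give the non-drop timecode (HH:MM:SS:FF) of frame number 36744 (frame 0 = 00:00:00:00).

00:24:29:19

36744 ÷ 25 = 1469 full seconds, remainder 19 frames.
1469 s = 0 h 24 min 29 s.
Timecode: 00:24:29:19.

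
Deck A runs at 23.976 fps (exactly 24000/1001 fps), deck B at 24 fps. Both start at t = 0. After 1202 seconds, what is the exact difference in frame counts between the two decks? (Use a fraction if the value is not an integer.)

A emits 24000/1001 × 1202 = 28848000/1001 frames; B emits 24 × 1202 = 28848.
Difference = 28848/1001 frames (≈ 28.8192); B is ahead of A.

28848/1001 frames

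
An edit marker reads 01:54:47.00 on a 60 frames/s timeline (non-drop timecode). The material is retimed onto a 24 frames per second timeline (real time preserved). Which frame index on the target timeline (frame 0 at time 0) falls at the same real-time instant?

frame 165288

Source frame index: (1×3600 + 54×60 + 47) × 60 + 0 = 413220.
Real time: 413220 / (60) = 6887 s.
Target frame: (6887) × (24) = 165288.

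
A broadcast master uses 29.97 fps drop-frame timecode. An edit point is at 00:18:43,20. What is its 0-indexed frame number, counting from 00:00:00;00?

As if non-drop at 30 labels/s: (0 × 3600 + 18 × 60 + 43) × 30 + 20 = 33710.
Minute boundaries passed: 18; those not divisible by 10: 18 − 1 = 17; dropped labels = 2 × 17 = 34.
Actual frame index = 33710 − 34 = 33676.

33676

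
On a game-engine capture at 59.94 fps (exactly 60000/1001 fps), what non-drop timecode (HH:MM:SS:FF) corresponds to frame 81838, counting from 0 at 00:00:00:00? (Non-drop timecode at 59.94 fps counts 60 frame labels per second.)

81838 ÷ 60 = 1363 full seconds, remainder 58 frames.
1363 s = 0 h 22 min 43 s.
Timecode: 00:22:43:58.

00:22:43:58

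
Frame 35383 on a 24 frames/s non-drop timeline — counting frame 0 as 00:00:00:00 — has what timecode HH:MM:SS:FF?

00:24:34:07

35383 ÷ 24 = 1474 full seconds, remainder 7 frames.
1474 s = 0 h 24 min 34 s.
Timecode: 00:24:34:07.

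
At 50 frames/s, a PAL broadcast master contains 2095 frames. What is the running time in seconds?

41.9 seconds

Running time = 2095 / (50) = 41.9 s.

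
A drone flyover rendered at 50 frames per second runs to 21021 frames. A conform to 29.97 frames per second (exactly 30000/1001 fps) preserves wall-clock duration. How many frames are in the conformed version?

Target frames = source frames × (target rate / source rate) = 21021 × (30000/1001)/(50) = 21021 × 600/1001 = 12600.

12600 frames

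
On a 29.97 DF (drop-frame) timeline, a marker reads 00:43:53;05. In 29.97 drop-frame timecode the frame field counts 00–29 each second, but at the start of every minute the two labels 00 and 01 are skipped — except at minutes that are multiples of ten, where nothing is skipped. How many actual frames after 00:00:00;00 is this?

Complete 10-minute blocks: 4, each 17982 frames → 71928.
Remaining 3 whole minutes in the current block: 1800 + 2 × 1798 = 5396 frames.
Within the current minute: 53 × 30 + 5 − 2 = 1593 (labels ;00/;01 skipped at this minute). Total = 71928 + 5396 + 1593 = 78917.

78917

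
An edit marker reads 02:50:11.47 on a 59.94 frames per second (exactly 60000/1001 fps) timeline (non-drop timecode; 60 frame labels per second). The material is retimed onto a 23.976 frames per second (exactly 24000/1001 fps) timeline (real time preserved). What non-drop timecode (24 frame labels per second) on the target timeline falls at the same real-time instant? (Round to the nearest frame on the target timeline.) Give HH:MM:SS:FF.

Source frame index: (2×3600 + 50×60 + 11) × 60 + 47 = 612707.
Real time: 612707 / (60000/1001) = 613319707/60000 s.
Target frame: (613319707/60000) × (24000/1001) = 1225414/5 ≈ 245082.800 → 245083.
At 24 labels/s: frame 245083 → 02:50:11:19.

02:50:11:19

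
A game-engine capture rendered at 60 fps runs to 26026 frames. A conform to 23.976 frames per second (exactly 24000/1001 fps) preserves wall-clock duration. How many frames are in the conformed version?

10400 frames

Target frames = source frames × (target rate / source rate) = 26026 × (24000/1001)/(60) = 26026 × 400/1001 = 10400.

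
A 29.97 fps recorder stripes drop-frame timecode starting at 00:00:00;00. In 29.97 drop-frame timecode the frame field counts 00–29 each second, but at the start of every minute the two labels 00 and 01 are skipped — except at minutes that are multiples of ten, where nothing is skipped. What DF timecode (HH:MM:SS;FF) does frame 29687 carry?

00:16:30;17

Each 10-minute DF block holds 10 × 60 × 30 − 9 × 2 = 17982 frames. 29687 ÷ 17982 → 1 full block, remainder 11705.
Within the partial block the first minute is 1800 frames and each further minute 1798, so 6 further minute boundaries passed. Total skipped labels = 18 × 1 + 2 × 6 = 30.
Non-drop label index = 29687 + 30 = 29717; at 30 labels/s that is 00:16:30:17, i.e. DF 00:16:30;17.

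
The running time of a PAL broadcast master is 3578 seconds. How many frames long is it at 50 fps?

Frames = 3578 × 50 = 178900.

178900 frames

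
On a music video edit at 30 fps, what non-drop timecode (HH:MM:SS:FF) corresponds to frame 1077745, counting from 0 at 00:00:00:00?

09:58:44:25

1077745 ÷ 30 = 35924 full seconds, remainder 25 frames.
35924 s = 9 h 58 min 44 s.
Timecode: 09:58:44:25.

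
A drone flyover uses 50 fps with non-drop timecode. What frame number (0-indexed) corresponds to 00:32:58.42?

Total seconds to the label: (0 × 3600 + 32 × 60 + 58) = 1978.
Frame index = 1978 × 50 + 42 = 98942.

98942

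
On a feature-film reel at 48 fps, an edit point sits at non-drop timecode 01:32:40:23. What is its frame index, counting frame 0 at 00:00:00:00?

266903

Total seconds to the label: (1 × 3600 + 32 × 60 + 40) = 5560.
Frame index = 5560 × 48 + 23 = 266903.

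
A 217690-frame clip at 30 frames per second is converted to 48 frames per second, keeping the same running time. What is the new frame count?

348304 frames

Target frames = source frames × (target rate / source rate) = 217690 × (48)/(30) = 217690 × 8/5 = 348304.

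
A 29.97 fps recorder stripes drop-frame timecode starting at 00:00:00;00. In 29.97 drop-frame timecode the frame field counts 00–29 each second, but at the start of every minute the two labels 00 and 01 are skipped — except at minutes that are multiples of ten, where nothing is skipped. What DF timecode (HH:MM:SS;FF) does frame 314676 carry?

Ten DF minutes hold 17982 frames, so frame 314676 lies in block 17 (frames 305694–323675) with 8982 frames into that block.
The block's first minute is 1800 frames and the rest 1798 each; 8982 frames reaches minute 4, so 17 × 18 + 4 × 2 = 314 labels have been skipped so far.
Adding those back, label number 314676 + 314 = 314990 at 30 labels/s is 10499 s + 20 f = 2 h 54 min 59 s frame 20, i.e. 02:54:59;20.

02:54:59;20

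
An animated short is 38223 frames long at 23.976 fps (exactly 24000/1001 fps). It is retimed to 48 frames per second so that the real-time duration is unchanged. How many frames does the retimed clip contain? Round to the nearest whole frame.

76522 frames

Frames at target rate = 38223 × (48) / (24000/1001) = 38261223/500 ≈ 76522.446.
Nearest whole frame: 76522.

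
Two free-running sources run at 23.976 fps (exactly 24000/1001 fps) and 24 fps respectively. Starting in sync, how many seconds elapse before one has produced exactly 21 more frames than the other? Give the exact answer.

875.875 seconds

The gap grows by |24 − 24000/1001| = 24/1001 frames per second.
Time for a 21-frame gap: 21 ÷ (24/1001) = 875.875 s.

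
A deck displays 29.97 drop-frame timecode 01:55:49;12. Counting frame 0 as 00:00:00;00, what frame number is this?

As if non-drop at 30 labels/s: (1 × 3600 + 55 × 60 + 49) × 30 + 12 = 208482.
Minute boundaries passed: 115; those not divisible by 10: 115 − 11 = 104; dropped labels = 2 × 104 = 208.
Actual frame index = 208482 − 208 = 208274.

208274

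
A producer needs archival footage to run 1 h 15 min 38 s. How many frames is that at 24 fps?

108912 frames

1 h 15 min 38 s = 4538 s.
Frames = 4538 × 24 = 108912.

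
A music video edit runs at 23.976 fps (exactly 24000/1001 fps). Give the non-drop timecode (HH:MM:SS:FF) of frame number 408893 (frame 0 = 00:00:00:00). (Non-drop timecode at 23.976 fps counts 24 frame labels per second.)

04:43:57:05

408893 ÷ 24 = 17037 full seconds, remainder 5 frames.
17037 s = 4 h 43 min 57 s.
Timecode: 04:43:57:05.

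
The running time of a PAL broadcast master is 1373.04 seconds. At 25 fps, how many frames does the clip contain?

Frames = 1373.04 × 25 = 34326.

34326 frames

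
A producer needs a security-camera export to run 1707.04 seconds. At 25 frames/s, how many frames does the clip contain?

42676 frames

Frames = 1707.04 × 25 = 42676.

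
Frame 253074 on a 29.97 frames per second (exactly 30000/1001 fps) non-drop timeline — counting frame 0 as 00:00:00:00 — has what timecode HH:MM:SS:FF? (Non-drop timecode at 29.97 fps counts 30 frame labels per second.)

02:20:35:24

253074 ÷ 30 = 8435 full seconds, remainder 24 frames.
8435 s = 2 h 20 min 35 s.
Timecode: 02:20:35:24.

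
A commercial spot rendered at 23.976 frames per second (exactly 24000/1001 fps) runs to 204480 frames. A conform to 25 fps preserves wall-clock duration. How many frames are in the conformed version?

Target frames = source frames × (target rate / source rate) = 204480 × (25)/(24000/1001) = 204480 × 1001/960 = 213213.

213213 frames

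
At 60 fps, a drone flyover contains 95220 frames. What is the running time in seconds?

Running time = 95220 / (60) = 1587 s.

1587 seconds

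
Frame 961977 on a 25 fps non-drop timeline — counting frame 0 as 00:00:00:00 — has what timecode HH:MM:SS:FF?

10:41:19:02

961977 ÷ 25 = 38479 full seconds, remainder 2 frames.
38479 s = 10 h 41 min 19 s.
Timecode: 10:41:19:02.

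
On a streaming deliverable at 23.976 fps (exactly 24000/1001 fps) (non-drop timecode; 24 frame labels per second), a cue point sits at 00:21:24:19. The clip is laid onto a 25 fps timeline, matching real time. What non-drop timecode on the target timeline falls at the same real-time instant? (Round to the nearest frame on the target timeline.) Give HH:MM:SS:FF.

Source frame index: (0×3600 + 21×60 + 24) × 24 + 19 = 30835.
Real time: 30835 / (24000/1001) = 6173167/4800 s.
Target frame: (6173167/4800) × (25) = 6173167/192 ≈ 32151.911 → 32152.
At 25 labels/s: frame 32152 → 00:21:26:02.

00:21:26:02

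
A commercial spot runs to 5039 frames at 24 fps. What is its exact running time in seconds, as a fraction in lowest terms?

5039/24 seconds

Running time = 5039 ÷ (24) = 5039 × 1/24 = 5039/24 s.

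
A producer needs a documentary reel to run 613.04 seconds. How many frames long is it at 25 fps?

Frames = 613.04 × 25 = 15326.

15326 frames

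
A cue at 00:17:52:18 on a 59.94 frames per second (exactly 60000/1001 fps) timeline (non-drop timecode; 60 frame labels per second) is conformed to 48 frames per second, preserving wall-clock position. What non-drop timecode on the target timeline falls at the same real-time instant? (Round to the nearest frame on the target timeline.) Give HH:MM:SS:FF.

Source frame index: (0×3600 + 17×60 + 52) × 60 + 18 = 64338.
Real time: 64338 / (60000/1001) = 10733723/10000 s.
Target frame: (10733723/10000) × (48) = 32201169/625 ≈ 51521.870 → 51522.
At 48 labels/s: frame 51522 → 00:17:53:18.

00:17:53:18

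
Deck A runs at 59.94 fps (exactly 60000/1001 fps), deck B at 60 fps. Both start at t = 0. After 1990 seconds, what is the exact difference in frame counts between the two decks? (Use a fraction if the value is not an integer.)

A emits 60000/1001 × 1990 = 119400000/1001 frames; B emits 60 × 1990 = 119400.
Difference = 119400/1001 frames (≈ 119.2807); B is ahead of A.

119400/1001 frames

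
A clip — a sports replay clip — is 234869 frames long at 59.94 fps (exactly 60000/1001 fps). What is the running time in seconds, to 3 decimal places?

3918.398 seconds

Running time = 234869 × 1001/60000 = 235103869/60000 s ≈ 3918.398 s.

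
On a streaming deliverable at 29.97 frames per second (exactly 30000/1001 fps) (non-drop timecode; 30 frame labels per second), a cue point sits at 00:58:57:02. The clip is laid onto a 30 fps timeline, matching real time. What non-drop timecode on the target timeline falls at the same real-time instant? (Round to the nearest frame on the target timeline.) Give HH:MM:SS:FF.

00:59:00:18

Source frame index: (0×3600 + 58×60 + 57) × 30 + 2 = 106112.
Real time: 106112 / (30000/1001) = 6638632/1875 s.
Target frame: (6638632/1875) × (30) = 13277264/125 ≈ 106218.112 → 106218.
At 30 labels/s: frame 106218 → 00:59:00:18.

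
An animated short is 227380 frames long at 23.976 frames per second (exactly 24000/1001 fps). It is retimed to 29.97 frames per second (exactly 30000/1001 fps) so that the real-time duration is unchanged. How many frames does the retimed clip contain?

Target frames = source frames × (target rate / source rate) = 227380 × (30000/1001)/(24000/1001) = 227380 × 5/4 = 284225.

284225 frames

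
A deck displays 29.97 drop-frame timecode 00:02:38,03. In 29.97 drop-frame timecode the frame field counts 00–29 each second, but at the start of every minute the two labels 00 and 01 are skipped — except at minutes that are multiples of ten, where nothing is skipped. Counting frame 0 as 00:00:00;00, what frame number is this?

4739

As if non-drop at 30 labels/s: (0 × 3600 + 2 × 60 + 38) × 30 + 3 = 4743.
Minute boundaries passed: 2; those not divisible by 10: 2 − 0 = 2; dropped labels = 2 × 2 = 4.
Actual frame index = 4743 − 4 = 4739.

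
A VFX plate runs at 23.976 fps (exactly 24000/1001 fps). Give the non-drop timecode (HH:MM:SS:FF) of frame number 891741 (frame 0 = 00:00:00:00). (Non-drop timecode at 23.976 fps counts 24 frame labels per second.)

10:19:15:21

891741 ÷ 24 = 37155 full seconds, remainder 21 frames.
37155 s = 10 h 19 min 15 s.
Timecode: 10:19:15:21.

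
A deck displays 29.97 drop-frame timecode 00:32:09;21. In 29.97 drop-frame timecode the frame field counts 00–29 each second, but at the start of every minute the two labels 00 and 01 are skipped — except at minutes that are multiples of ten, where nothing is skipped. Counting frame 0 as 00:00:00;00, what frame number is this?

Complete 10-minute blocks: 3, each 17982 frames → 53946.
Remaining 2 whole minutes in the current block: 1800 + 1 × 1798 = 3598 frames.
Within the current minute: 9 × 30 + 21 − 2 = 289 (labels ;00/;01 skipped at this minute). Total = 53946 + 3598 + 289 = 57833.

57833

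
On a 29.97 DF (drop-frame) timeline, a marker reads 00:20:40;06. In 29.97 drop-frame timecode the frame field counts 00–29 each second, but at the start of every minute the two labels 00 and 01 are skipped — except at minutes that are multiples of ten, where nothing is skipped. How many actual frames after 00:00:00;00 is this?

37170

As if non-drop at 30 labels/s: (0 × 3600 + 20 × 60 + 40) × 30 + 6 = 37206.
Minute boundaries passed: 20; those not divisible by 10: 20 − 2 = 18; dropped labels = 2 × 18 = 36.
Actual frame index = 37206 − 36 = 37170.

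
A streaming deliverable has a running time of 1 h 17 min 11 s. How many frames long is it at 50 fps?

231550 frames

1 h 17 min 11 s = 4631 s.
Frames = 4631 × 50 = 231550.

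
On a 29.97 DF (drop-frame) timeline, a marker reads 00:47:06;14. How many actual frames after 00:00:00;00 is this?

Complete 10-minute blocks: 4, each 17982 frames → 71928.
Remaining 7 whole minutes in the current block: 1800 + 6 × 1798 = 12588 frames.
Within the current minute: 6 × 30 + 14 − 2 = 192 (labels ;00/;01 skipped at this minute). Total = 71928 + 12588 + 192 = 84708.

84708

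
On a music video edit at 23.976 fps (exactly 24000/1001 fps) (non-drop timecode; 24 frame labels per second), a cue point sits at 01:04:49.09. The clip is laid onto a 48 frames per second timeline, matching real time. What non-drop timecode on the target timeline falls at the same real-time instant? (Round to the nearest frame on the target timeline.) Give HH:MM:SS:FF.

Source frame index: (1×3600 + 4×60 + 49) × 24 + 9 = 93345.
Real time: 93345 / (24000/1001) = 6229223/1600 s.
Target frame: (6229223/1600) × (48) = 18687669/100 ≈ 186876.690 → 186877.
At 48 labels/s: frame 186877 → 01:04:53:13.

01:04:53:13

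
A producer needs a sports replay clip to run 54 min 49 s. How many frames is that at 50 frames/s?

54 min 49 s = 3289 s.
Frames = 3289 × 50 = 164450.

164450 frames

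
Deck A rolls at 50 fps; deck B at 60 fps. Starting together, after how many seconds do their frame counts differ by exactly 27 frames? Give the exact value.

2.7 seconds

The gap grows by |60 − 50| = 10 frames per second.
Time for a 27-frame gap: 27 ÷ (10) = 2.7 s.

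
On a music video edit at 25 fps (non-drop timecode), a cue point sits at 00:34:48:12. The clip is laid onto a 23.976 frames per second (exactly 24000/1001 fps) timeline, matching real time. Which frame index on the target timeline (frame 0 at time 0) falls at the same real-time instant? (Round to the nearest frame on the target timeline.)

Source frame index: (0×3600 + 34×60 + 48) × 25 + 12 = 52212.
Real time: 52212 / (25) = 52212/25 s.
Target frame: (52212/25) × (24000/1001) = 50123520/1001 ≈ 50073.447 → 50073.

frame 50073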